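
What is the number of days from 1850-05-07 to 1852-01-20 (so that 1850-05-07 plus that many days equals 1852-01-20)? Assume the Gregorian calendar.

623

May 7, 1850 → May 7, 1851: 365 days.
May 7, 1851 → Jun 7, 1851: 31 days (May has 31).
Jun 7, 1851 → Jul 7, 1851: 30 days (June has 30).
Jul 7, 1851 → Aug 7, 1851: 31 days (July has 31).
Aug 7, 1851 → Sep 7, 1851: 31 days (August has 31).
Sep 7, 1851 → Oct 7, 1851: 30 days (September has 30).
Oct 7, 1851 → Nov 7, 1851: 31 days (October has 31).
Nov 7, 1851 → Dec 7, 1851: 30 days (November has 30).
Dec 7, 1851 → Jan 7, 1852: 31 days (December has 31).
Jan 7, 1852 → Jan 20, 1852: 13 days.
Total: 623 days.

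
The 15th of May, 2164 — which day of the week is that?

Tuesday

Doomsday rule: the anchor day for the 2100s is Sunday. For year 64: 64÷12 = 5 r 4, and 4÷4 = 1, so 5+4+1 = 10.
Sunday + 10 ≡ Wednesday — that's 2164's doomsday.
In May the doomsday date is May 9.
May 15 is 6 days after May 9; 6 mod 7 = 6, so Wednesday + 6 = Tuesday.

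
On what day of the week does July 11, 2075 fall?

Thursday

Doomsday rule: the anchor day for the 2000s is Tuesday. For year 75: 75÷12 = 6 r 3, and 3÷4 = 0, so 6+3+0 = 9.
Tuesday + 9 ≡ Thursday — that's 2075's doomsday.
In July the doomsday date is Jul 11.
Jul 11 is the doomsday itself: Thursday.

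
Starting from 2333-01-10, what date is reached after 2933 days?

January 21, 2341

+365 (one year) → Jan 10, 2334 (2568 left).
+365 (one year) → Jan 10, 2335 (2203 left).
+365 (one year) → Jan 10, 2336 (1838 left).
+366 (one year; includes Feb 29, 2336) → Jan 10, 2337 (1472 left).
+365 (one year) → Jan 10, 2338 (1107 left).
+365 (one year) → Jan 10, 2339 (742 left).
+365 (one year) → Jan 10, 2340 (377 left).
Jan has 31 days: +22 → Feb 1, 2340 (355 left).
Feb has 29 days: +29 → Mar 1, 2340 (326 left).
Mar has 31 days: +31 → Apr 1, 2340 (295 left).
Apr has 30 days: +30 → May 1, 2340 (265 left).
May has 31 days: +31 → Jun 1, 2340 (234 left).
Jun has 30 days: +30 → Jul 1, 2340 (204 left).
Jul has 31 days: +31 → Aug 1, 2340 (173 left).
Aug has 31 days: +31 → Sep 1, 2340 (142 left).
Sep has 30 days: +30 → Oct 1, 2340 (112 left).
Oct has 31 days: +31 → Nov 1, 2340 (81 left).
Nov has 30 days: +30 → Dec 1, 2340 (51 left).
Dec has 31 days: +31 → Jan 1, 2341 (20 left).
+20 → Jan 21, 2341.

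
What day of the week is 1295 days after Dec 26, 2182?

Dec 26, 2182 is a Thursday.
1295 mod 7 = 0, so 1295 days after a Thursday is Thursday + 0 = Thursday.

Thursday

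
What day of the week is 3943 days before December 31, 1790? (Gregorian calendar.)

First find the weekday of Dec 31, 1790. Doomsday rule: the anchor day for the 1700s is Sunday. For year 90: 90÷12 = 7 r 6, and 6÷4 = 1, so 7+6+1 = 14.
Sunday + 14 ≡ Sunday — that's 1790's doomsday.
In December the doomsday date is Dec 12.
Dec 31 is 19 days after Dec 12; 19 mod 7 = 5, so Sunday + 5 = Friday.
3943 mod 7 = 2, so 3943 days before a Friday is Friday − 2 = Wednesday.

Wednesday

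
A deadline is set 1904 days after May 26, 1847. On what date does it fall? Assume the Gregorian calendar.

August 11, 1852

+366 (one year; includes Feb 29, 1848) → May 26, 1848 (1538 left).
+365 (one year) → May 26, 1849 (1173 left).
+365 (one year) → May 26, 1850 (808 left).
+365 (one year) → May 26, 1851 (443 left).
+366 (one year; includes Feb 29, 1852) → May 26, 1852 (77 left).
May has 31 days: +6 → Jun 1, 1852 (71 left).
Jun has 30 days: +30 → Jul 1, 1852 (41 left).
Jul has 31 days: +31 → Aug 1, 1852 (10 left).
+10 → Aug 11, 1852.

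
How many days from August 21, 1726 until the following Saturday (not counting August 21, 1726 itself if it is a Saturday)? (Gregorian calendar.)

3

Aug 21, 1726 is a Wednesday.
From Wednesday to the next Saturday is 3 days.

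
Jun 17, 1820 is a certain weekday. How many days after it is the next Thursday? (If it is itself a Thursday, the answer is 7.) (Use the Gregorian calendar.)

Jun 17, 1820 is a Saturday.
From Saturday to the next Thursday is 5 days.

5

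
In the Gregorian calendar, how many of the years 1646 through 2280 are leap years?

154

Multiples of 4 in [1646,2280]: 159.
Of those, multiples of 100: 6 (not leap unless ÷400).
Multiples of 400: 1.
Leap years = 159 − 6 + 1 = 154.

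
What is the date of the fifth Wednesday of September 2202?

September 1, 2202 is a Wednesday.
The first Wednesday is therefore September 1 (same day).
The fifth Wednesday is 1 + 4×7 = September 29.

September 29, 2202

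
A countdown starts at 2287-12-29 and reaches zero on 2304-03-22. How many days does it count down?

5927

Dec 29, 2287 → Dec 29, 2288: 366 days (Feb 29, 2288 is in that span).
Dec 29, 2288 → Dec 29, 2289: 365 days.
Dec 29, 2289 → Dec 29, 2290: 365 days.
Dec 29, 2290 → Dec 29, 2291: 365 days.
Dec 29, 2291 → Dec 29, 2292: 366 days (Feb 29, 2292 is in that span).
Dec 29, 2292 → Dec 29, 2293: 365 days.
Dec 29, 2293 → Dec 29, 2294: 365 days.
Dec 29, 2294 → Dec 29, 2295: 365 days.
Dec 29, 2295 → Dec 29, 2296: 366 days (Feb 29, 2296 is in that span).
Dec 29, 2296 → Dec 29, 2297: 365 days.
Dec 29, 2297 → Dec 29, 2298: 365 days.
Dec 29, 2298 → Dec 29, 2299: 365 days.
Dec 29, 2299 → Dec 29, 2300: 365 days.
Dec 29, 2300 → Dec 29, 2301: 365 days.
Dec 29, 2301 → Dec 29, 2302: 365 days.
Dec 29, 2302 → Dec 29, 2303: 365 days.
Dec 29, 2303 → Jan 29, 2304: 31 days (December has 31).
Jan 29, 2304 → Feb 29, 2304: 31 days (January has 31).
Feb 29, 2304 → Mar 22, 2304: 22 days.
Total: 5927 days.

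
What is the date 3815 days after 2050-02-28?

August 9, 2060

+365 (one year) → Feb 28, 2051 (3450 left).
+365 (one year) → Feb 28, 2052 (3085 left).
+366 (one year; includes Feb 29, 2052) → Feb 28, 2053 (2719 left).
+365 (one year) → Feb 28, 2054 (2354 left).
+365 (one year) → Feb 28, 2055 (1989 left).
+365 (one year) → Feb 28, 2056 (1624 left).
+366 (one year; includes Feb 29, 2056) → Feb 28, 2057 (1258 left).
+365 (one year) → Feb 28, 2058 (893 left).
+365 (one year) → Feb 28, 2059 (528 left).
+365 (one year) → Feb 28, 2060 (163 left).
Feb has 29 days: +2 → Mar 1, 2060 (161 left).
Mar has 31 days: +31 → Apr 1, 2060 (130 left).
Apr has 30 days: +30 → May 1, 2060 (100 left).
May has 31 days: +31 → Jun 1, 2060 (69 left).
Jun has 30 days: +30 → Jul 1, 2060 (39 left).
Jul has 31 days: +31 → Aug 1, 2060 (8 left).
+8 → Aug 9, 2060.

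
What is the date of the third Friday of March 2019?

March 15, 2019

March 1, 2019 is a Friday.
The first Friday is therefore March 1 (same day).
The third Friday is 1 + 2×7 = March 15.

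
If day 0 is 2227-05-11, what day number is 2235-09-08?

May 11, 2227 → May 11, 2228: 366 days (Feb 29, 2228 is in that span).
May 11, 2228 → May 11, 2229: 365 days.
May 11, 2229 → May 11, 2230: 365 days.
May 11, 2230 → May 11, 2231: 365 days.
May 11, 2231 → May 11, 2232: 366 days (Feb 29, 2232 is in that span).
May 11, 2232 → May 11, 2233: 365 days.
May 11, 2233 → May 11, 2234: 365 days.
May 11, 2234 → May 11, 2235: 365 days.
May 11, 2235 → Jun 11, 2235: 31 days (May has 31).
Jun 11, 2235 → Jul 11, 2235: 30 days (June has 30).
Jul 11, 2235 → Aug 11, 2235: 31 days (July has 31).
Aug 11, 2235 → Sep 8, 2235: 28 days.
Total: 3042 days.

3042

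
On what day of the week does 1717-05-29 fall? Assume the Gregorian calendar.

Saturday

Doomsday rule: the anchor day for the 1700s is Sunday. For year 17: 17÷12 = 1 r 5, and 5÷4 = 1, so 1+5+1 = 7.
Sunday + 7 ≡ Sunday — that's 1717's doomsday.
In May the doomsday date is May 9.
May 29 is 20 days after May 9; 20 mod 7 = 6, so Sunday + 6 = Saturday.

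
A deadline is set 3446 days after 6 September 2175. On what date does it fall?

February 11, 2185

+366 (one year; includes Feb 29, 2176) → Sep 6, 2176 (3080 left).
+365 (one year) → Sep 6, 2177 (2715 left).
+365 (one year) → Sep 6, 2178 (2350 left).
+365 (one year) → Sep 6, 2179 (1985 left).
+366 (one year; includes Feb 29, 2180) → Sep 6, 2180 (1619 left).
+365 (one year) → Sep 6, 2181 (1254 left).
+365 (one year) → Sep 6, 2182 (889 left).
+365 (one year) → Sep 6, 2183 (524 left).
+366 (one year; includes Feb 29, 2184) → Sep 6, 2184 (158 left).
Sep has 30 days: +25 → Oct 1, 2184 (133 left).
Oct has 31 days: +31 → Nov 1, 2184 (102 left).
Nov has 30 days: +30 → Dec 1, 2184 (72 left).
Dec has 31 days: +31 → Jan 1, 2185 (41 left).
Jan has 31 days: +31 → Feb 1, 2185 (10 left).
+10 → Feb 11, 2185.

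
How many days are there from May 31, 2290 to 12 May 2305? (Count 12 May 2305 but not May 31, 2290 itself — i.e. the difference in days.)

5459

May 31, 2290 → May 31, 2291: 365 days.
May 31, 2291 → May 31, 2292: 366 days (Feb 29, 2292 is in that span).
May 31, 2292 → May 31, 2293: 365 days.
May 31, 2293 → May 31, 2294: 365 days.
May 31, 2294 → May 31, 2295: 365 days.
May 31, 2295 → May 31, 2296: 366 days (Feb 29, 2296 is in that span).
May 31, 2296 → May 31, 2297: 365 days.
May 31, 2297 → May 31, 2298: 365 days.
May 31, 2298 → May 31, 2299: 365 days.
May 31, 2299 → May 31, 2300: 365 days.
May 31, 2300 → May 31, 2301: 365 days.
May 31, 2301 → May 31, 2302: 365 days.
May 31, 2302 → May 31, 2303: 365 days.
May 31, 2303 → May 31, 2304: 366 days (Feb 29, 2304 is in that span).
May 31, 2304 → Jun 30, 2304: 30 days (May has 31).
Jun 30, 2304 → Jul 30, 2304: 30 days (June has 30).
Jul 30, 2304 → Aug 30, 2304: 31 days (July has 31).
Aug 30, 2304 → Sep 30, 2304: 31 days (August has 31).
Sep 30, 2304 → Oct 30, 2304: 30 days (September has 30).
Oct 30, 2304 → Nov 30, 2304: 31 days (October has 31).
Nov 30, 2304 → Dec 30, 2304: 30 days (November has 30).
Dec 30, 2304 → Jan 30, 2305: 31 days (December has 31).
Jan 30, 2305 → Feb 28, 2305: 29 days (January has 31).
Feb 28, 2305 → Mar 28, 2305: 28 days (February has 28).
Mar 28, 2305 → Apr 28, 2305: 31 days (March has 31).
Apr 28, 2305 → May 12, 2305: 14 days.
Total: 5459 days.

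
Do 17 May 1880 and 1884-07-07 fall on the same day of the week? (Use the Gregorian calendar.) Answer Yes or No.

From May 17, 1880 to Jul 7, 1884 is 1512 days.
1512 mod 7 = 0, so they are the same weekday.
(May 17, 1880 is a Monday; Jul 7, 1884 is a Monday.)

Yes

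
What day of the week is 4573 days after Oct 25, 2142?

Saturday

Oct 25, 2142 is a Thursday.
4573 mod 7 = 2, so 4573 days after a Thursday is Thursday + 2 = Saturday.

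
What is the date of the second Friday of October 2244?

October 11, 2244

October 1, 2244 is a Tuesday.
The first Friday is therefore October 4 (3 days later).
The second Friday is 4 + 1×7 = October 11.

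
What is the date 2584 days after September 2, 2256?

September 30, 2263

+365 (one year) → Sep 2, 2257 (2219 left).
+365 (one year) → Sep 2, 2258 (1854 left).
+365 (one year) → Sep 2, 2259 (1489 left).
+366 (one year; includes Feb 29, 2260) → Sep 2, 2260 (1123 left).
+365 (one year) → Sep 2, 2261 (758 left).
+365 (one year) → Sep 2, 2262 (393 left).
Sep has 30 days: +29 → Oct 1, 2262 (364 left).
Oct has 31 days: +31 → Nov 1, 2262 (333 left).
Nov has 30 days: +30 → Dec 1, 2262 (303 left).
Dec has 31 days: +31 → Jan 1, 2263 (272 left).
Jan has 31 days: +31 → Feb 1, 2263 (241 left).
Feb has 28 days: +28 → Mar 1, 2263 (213 left).
Mar has 31 days: +31 → Apr 1, 2263 (182 left).
Apr has 30 days: +30 → May 1, 2263 (152 left).
May has 31 days: +31 → Jun 1, 2263 (121 left).
Jun has 30 days: +30 → Jul 1, 2263 (91 left).
Jul has 31 days: +31 → Aug 1, 2263 (60 left).
Aug has 31 days: +31 → Sep 1, 2263 (29 left).
+29 → Sep 30, 2263.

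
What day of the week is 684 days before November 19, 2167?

Saturday

First find the weekday of Nov 19, 2167. Doomsday rule: the anchor day for the 2100s is Sunday. For year 67: 67÷12 = 5 r 7, and 7÷4 = 1, so 5+7+1 = 13.
Sunday + 13 ≡ Saturday — that's 2167's doomsday.
In November the doomsday date is Nov 7.
Nov 19 is 12 days after Nov 7; 12 mod 7 = 5, so Saturday + 5 = Thursday.
684 mod 7 = 5, so 684 days before a Thursday is Thursday − 5 = Saturday.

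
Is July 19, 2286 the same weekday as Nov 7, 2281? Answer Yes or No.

Yes

From Nov 7, 2281 to Jul 19, 2286 is 1715 days.
1715 mod 7 = 0, so they are the same weekday.
(Nov 7, 2281 is a Monday; Jul 19, 2286 is a Monday.)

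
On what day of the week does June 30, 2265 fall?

Friday

Doomsday rule: the anchor day for the 2200s is Friday. For year 65: 65÷12 = 5 r 5, and 5÷4 = 1, so 5+5+1 = 11.
Friday + 11 ≡ Tuesday — that's 2265's doomsday.
In June the doomsday date is Jun 6.
Jun 30 is 24 days after Jun 6; 24 mod 7 = 3, so Tuesday + 3 = Friday.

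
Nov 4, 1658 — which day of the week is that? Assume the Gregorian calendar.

Monday

Doomsday rule: the anchor day for the 1600s is Tuesday. For year 58: 58÷12 = 4 r 10, and 10÷4 = 2, so 4+10+2 = 16.
Tuesday + 16 ≡ Thursday — that's 1658's doomsday.
In November the doomsday date is Nov 7.
Nov 4 is 3 days before Nov 7; 3 mod 7 = 3, so Thursday − 3 = Monday.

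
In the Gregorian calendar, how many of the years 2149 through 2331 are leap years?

Multiples of 4 in [2149,2331]: 45.
Of those, multiples of 100: 2 (not leap unless ÷400).
Multiples of 400: 0.
Leap years = 45 − 2 + 0 = 43.

43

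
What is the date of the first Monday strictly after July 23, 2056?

July 24, 2056

Jul 23, 2056 is a Sunday.
From Sunday to the next Monday is 1 day.
Jul 23, 2056 + 1 = Jul 24, 2056.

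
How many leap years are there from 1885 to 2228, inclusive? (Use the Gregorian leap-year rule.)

Multiples of 4 in [1885,2228]: 86.
Of those, multiples of 100: 4 (not leap unless ÷400).
Multiples of 400: 1.
Leap years = 86 − 4 + 1 = 83.

83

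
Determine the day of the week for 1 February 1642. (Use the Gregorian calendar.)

Saturday

Doomsday rule: the anchor day for the 1600s is Tuesday. For year 42: 42÷12 = 3 r 6, and 6÷4 = 1, so 3+6+1 = 10.
Tuesday + 10 ≡ Friday — that's 1642's doomsday.
In February the doomsday date is Feb 28 (1642 is not a leap year).
Feb 1 is 27 days before Feb 28; 27 mod 7 = 6, so Friday − 6 = Saturday.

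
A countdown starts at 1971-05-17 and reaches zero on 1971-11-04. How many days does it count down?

171

May 17, 1971 → Jun 17, 1971: 31 days (May has 31).
Jun 17, 1971 → Jul 17, 1971: 30 days (June has 30).
Jul 17, 1971 → Aug 17, 1971: 31 days (July has 31).
Aug 17, 1971 → Sep 17, 1971: 31 days (August has 31).
Sep 17, 1971 → Oct 17, 1971: 30 days (September has 30).
Oct 17, 1971 → Nov 4, 1971: 18 days.
Total: 171 days.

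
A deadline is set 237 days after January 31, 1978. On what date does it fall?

Jan has 31 days: +1 → Feb 1, 1978 (236 left).
Feb has 28 days: +28 → Mar 1, 1978 (208 left).
Mar has 31 days: +31 → Apr 1, 1978 (177 left).
Apr has 30 days: +30 → May 1, 1978 (147 left).
May has 31 days: +31 → Jun 1, 1978 (116 left).
Jun has 30 days: +30 → Jul 1, 1978 (86 left).
Jul has 31 days: +31 → Aug 1, 1978 (55 left).
Aug has 31 days: +31 → Sep 1, 1978 (24 left).
+24 → Sep 25, 1978.

September 25, 1978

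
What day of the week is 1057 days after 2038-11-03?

Wednesday

First find the weekday of Nov 3, 2038. Doomsday rule: the anchor day for the 2000s is Tuesday. For year 38: 38÷12 = 3 r 2, and 2÷4 = 0, so 3+2+0 = 5.
Tuesday + 5 ≡ Sunday — that's 2038's doomsday.
In November the doomsday date is Nov 7.
Nov 3 is 4 days before Nov 7; 4 mod 7 = 4, so Sunday − 4 = Wednesday.
1057 mod 7 = 0, so 1057 days after a Wednesday is Wednesday + 0 = Wednesday.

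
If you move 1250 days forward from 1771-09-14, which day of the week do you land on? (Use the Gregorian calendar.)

First find the weekday of Sep 14, 1771. Doomsday rule: the anchor day for the 1700s is Sunday. For year 71: 71÷12 = 5 r 11, and 11÷4 = 2, so 5+11+2 = 18.
Sunday + 18 ≡ Thursday — that's 1771's doomsday.
In September the doomsday date is Sep 5.
Sep 14 is 9 days after Sep 5; 9 mod 7 = 2, so Thursday + 2 = Saturday.
1250 mod 7 = 4, so 1250 days after a Saturday is Saturday + 4 = Wednesday.

Wednesday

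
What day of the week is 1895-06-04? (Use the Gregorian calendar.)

Doomsday rule: the anchor day for the 1800s is Friday. For year 95: 95÷12 = 7 r 11, and 11÷4 = 2, so 7+11+2 = 20.
Friday + 20 ≡ Thursday — that's 1895's doomsday.
In June the doomsday date is Jun 6.
Jun 4 is 2 days before Jun 6; 2 mod 7 = 2, so Thursday − 2 = Tuesday.

Tuesday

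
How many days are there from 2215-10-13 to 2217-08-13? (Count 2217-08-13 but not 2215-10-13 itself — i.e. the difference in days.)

Oct 13, 2215 → Oct 13, 2216: 366 days (Feb 29, 2216 is in that span).
Oct 13, 2216 → Nov 13, 2216: 31 days (October has 31).
Nov 13, 2216 → Dec 13, 2216: 30 days (November has 30).
Dec 13, 2216 → Jan 13, 2217: 31 days (December has 31).
Jan 13, 2217 → Feb 13, 2217: 31 days (January has 31).
Feb 13, 2217 → Mar 13, 2217: 28 days (February has 28).
Mar 13, 2217 → Apr 13, 2217: 31 days (March has 31).
Apr 13, 2217 → May 13, 2217: 30 days (April has 30).
May 13, 2217 → Jun 13, 2217: 31 days (May has 31).
Jun 13, 2217 → Jul 13, 2217: 30 days (June has 30).
Jul 13, 2217 → Aug 13, 2217: 31 days.
Total: 670 days.

670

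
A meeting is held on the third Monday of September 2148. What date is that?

September 16, 2148

September 1, 2148 is a Sunday.
The first Monday is therefore September 2 (1 days later).
The third Monday is 2 + 2×7 = September 16.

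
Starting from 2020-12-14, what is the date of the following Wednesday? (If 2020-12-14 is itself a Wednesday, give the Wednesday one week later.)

Dec 14, 2020 is a Monday.
From Monday to the next Wednesday is 2 days.
Dec 14, 2020 + 2 = Dec 16, 2020.

December 16, 2020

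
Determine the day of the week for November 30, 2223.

Sunday

Doomsday rule: the anchor day for the 2200s is Friday. For year 23: 23÷12 = 1 r 11, and 11÷4 = 2, so 1+11+2 = 14.
Friday + 14 ≡ Friday — that's 2223's doomsday.
In November the doomsday date is Nov 7.
Nov 30 is 23 days after Nov 7; 23 mod 7 = 2, so Friday + 2 = Sunday.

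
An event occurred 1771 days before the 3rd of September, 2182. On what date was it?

October 28, 2177

−365 (one year) → Sep 3, 2181 (1406 left).
−365 (one year) → Sep 3, 2180 (1041 left).
−366 (one year; includes Feb 29, 2180) → Sep 3, 2179 (675 left).
−365 (one year) → Sep 3, 2178 (310 left).
−3 → Aug 31, 2178 (end of Aug, 31 days; 307 left).
−31 → Jul 31, 2178 (end of Jul, 31 days; 276 left).
−31 → Jun 30, 2178 (end of Jun, 30 days; 245 left).
−30 → May 31, 2178 (end of May, 31 days; 215 left).
−31 → Apr 30, 2178 (end of Apr, 30 days; 184 left).
−30 → Mar 31, 2178 (end of Mar, 31 days; 154 left).
−31 → Feb 28, 2178 (end of Feb, 28 days; 123 left).
−28 → Jan 31, 2178 (end of Jan, 31 days; 95 left).
−31 → Dec 31, 2177 (end of Dec, 31 days; 64 left).
−31 → Nov 30, 2177 (end of Nov, 30 days; 33 left).
−30 → Oct 31, 2177 (end of Oct, 31 days; 3 left).
−3 → Oct 28, 2177.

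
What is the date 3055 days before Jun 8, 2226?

−365 (one year) → Jun 8, 2225 (2690 left).
−365 (one year) → Jun 8, 2224 (2325 left).
−366 (one year; includes Feb 29, 2224) → Jun 8, 2223 (1959 left).
−365 (one year) → Jun 8, 2222 (1594 left).
−365 (one year) → Jun 8, 2221 (1229 left).
−365 (one year) → Jun 8, 2220 (864 left).
−366 (one year; includes Feb 29, 2220) → Jun 8, 2219 (498 left).
−365 (one year) → Jun 8, 2218 (133 left).
−8 → May 31, 2218 (end of May, 31 days; 125 left).
−31 → Apr 30, 2218 (end of Apr, 30 days; 94 left).
−30 → Mar 31, 2218 (end of Mar, 31 days; 64 left).
−31 → Feb 28, 2218 (end of Feb, 28 days; 33 left).
−28 → Jan 31, 2218 (end of Jan, 31 days; 5 left).
−5 → Jan 26, 2218.

January 26, 2218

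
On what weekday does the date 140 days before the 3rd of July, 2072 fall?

First find the weekday of Jul 3, 2072. Doomsday rule: the anchor day for the 2000s is Tuesday. For year 72: 72÷12 = 6 r 0, and 0÷4 = 0, so 6+0+0 = 6.
Tuesday + 6 ≡ Monday — that's 2072's doomsday.
In July the doomsday date is Jul 11.
Jul 3 is 8 days before Jul 11; 8 mod 7 = 1, so Monday − 1 = Sunday.
140 mod 7 = 0, so 140 days before a Sunday is Sunday − 0 = Sunday.

Sunday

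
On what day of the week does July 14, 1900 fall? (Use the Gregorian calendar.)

Saturday

Doomsday rule: the anchor day for the 1900s is Wednesday. For year 00: 0÷12 = 0 r 0, and 0÷4 = 0, so 0+0+0 = 0.
Wednesday + 0 ≡ Wednesday — that's 1900's doomsday.
In July the doomsday date is Jul 11.
Jul 14 is 3 days after Jul 11; 3 mod 7 = 3, so Wednesday + 3 = Saturday.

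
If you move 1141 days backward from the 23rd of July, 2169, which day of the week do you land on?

First find the weekday of Jul 23, 2169. Doomsday rule: the anchor day for the 2100s is Sunday. For year 69: 69÷12 = 5 r 9, and 9÷4 = 2, so 5+9+2 = 16.
Sunday + 16 ≡ Tuesday — that's 2169's doomsday.
In July the doomsday date is Jul 11.
Jul 23 is 12 days after Jul 11; 12 mod 7 = 5, so Tuesday + 5 = Sunday.
1141 mod 7 = 0, so 1141 days before a Sunday is Sunday − 0 = Sunday.

Sunday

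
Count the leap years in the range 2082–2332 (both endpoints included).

Multiples of 4 in [2082,2332]: 63.
Of those, multiples of 100: 3 (not leap unless ÷400).
Multiples of 400: 0.
Leap years = 63 − 3 + 0 = 60.

60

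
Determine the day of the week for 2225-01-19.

Wednesday

Doomsday rule: the anchor day for the 2200s is Friday. For year 25: 25÷12 = 2 r 1, and 1÷4 = 0, so 2+1+0 = 3.
Friday + 3 ≡ Monday — that's 2225's doomsday.
In January the doomsday date is Jan 3 (2225 is not a leap year).
Jan 19 is 16 days after Jan 3; 16 mod 7 = 2, so Monday + 2 = Wednesday.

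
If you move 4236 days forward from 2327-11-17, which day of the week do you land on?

First find the weekday of Nov 17, 2327. Doomsday rule: the anchor day for the 2300s is Wednesday. For year 27: 27÷12 = 2 r 3, and 3÷4 = 0, so 2+3+0 = 5.
Wednesday + 5 ≡ Monday — that's 2327's doomsday.
In November the doomsday date is Nov 7.
Nov 17 is 10 days after Nov 7; 10 mod 7 = 3, so Monday + 3 = Thursday.
4236 mod 7 = 1, so 4236 days after a Thursday is Thursday + 1 = Friday.

Friday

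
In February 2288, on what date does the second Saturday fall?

February 1, 2288 is a Wednesday.
The first Saturday is therefore February 4 (3 days later).
The second Saturday is 4 + 1×7 = February 11.

February 11, 2288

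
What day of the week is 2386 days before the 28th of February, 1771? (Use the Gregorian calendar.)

Feb 28, 1771 is a Thursday.
2386 mod 7 = 6, so 2386 days before a Thursday is Thursday − 6 = Friday.

Friday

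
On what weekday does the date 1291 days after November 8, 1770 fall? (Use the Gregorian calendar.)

Sunday

First find the weekday of Nov 8, 1770. Doomsday rule: the anchor day for the 1700s is Sunday. For year 70: 70÷12 = 5 r 10, and 10÷4 = 2, so 5+10+2 = 17.
Sunday + 17 ≡ Wednesday — that's 1770's doomsday.
In November the doomsday date is Nov 7.
Nov 8 is 1 day after Nov 7; 1 mod 7 = 1, so Wednesday + 1 = Thursday.
1291 mod 7 = 3, so 1291 days after a Thursday is Thursday + 3 = Sunday.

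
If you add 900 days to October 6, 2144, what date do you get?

March 25, 2147

+365 (one year) → Oct 6, 2145 (535 left).
+365 (one year) → Oct 6, 2146 (170 left).
Oct has 31 days: +26 → Nov 1, 2146 (144 left).
Nov has 30 days: +30 → Dec 1, 2146 (114 left).
Dec has 31 days: +31 → Jan 1, 2147 (83 left).
Jan has 31 days: +31 → Feb 1, 2147 (52 left).
Feb has 28 days: +28 → Mar 1, 2147 (24 left).
+24 → Mar 25, 2147.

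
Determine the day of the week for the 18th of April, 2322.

Tuesday

Doomsday rule: the anchor day for the 2300s is Wednesday. For year 22: 22÷12 = 1 r 10, and 10÷4 = 2, so 1+10+2 = 13.
Wednesday + 13 ≡ Tuesday — that's 2322's doomsday.
In April the doomsday date is Apr 4.
Apr 18 is 14 days after Apr 4; 14 mod 7 = 0, so Tuesday + 0 = Tuesday.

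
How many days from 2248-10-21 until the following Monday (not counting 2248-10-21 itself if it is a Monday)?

2

Oct 21, 2248 is a Saturday.
From Saturday to the next Monday is 2 days.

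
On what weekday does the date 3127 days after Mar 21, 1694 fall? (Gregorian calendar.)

First find the weekday of Mar 21, 1694. Doomsday rule: the anchor day for the 1600s is Tuesday. For year 94: 94÷12 = 7 r 10, and 10÷4 = 2, so 7+10+2 = 19.
Tuesday + 19 ≡ Sunday — that's 1694's doomsday.
In March the doomsday date is Mar 14.
Mar 21 is 7 days after Mar 14; 7 mod 7 = 0, so Sunday + 0 = Sunday.
3127 mod 7 = 5, so 3127 days after a Sunday is Sunday + 5 = Friday.

Friday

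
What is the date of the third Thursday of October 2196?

October 20, 2196

October 1, 2196 is a Saturday.
The first Thursday is therefore October 6 (5 days later).
The third Thursday is 6 + 2×7 = October 20.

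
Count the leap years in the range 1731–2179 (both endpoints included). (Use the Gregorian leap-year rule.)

109

Multiples of 4 in [1731,2179]: 112.
Of those, multiples of 100: 4 (not leap unless ÷400).
Multiples of 400: 1.
Leap years = 112 − 4 + 1 = 109.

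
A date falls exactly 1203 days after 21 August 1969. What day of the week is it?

First find the weekday of Aug 21, 1969. Doomsday rule: the anchor day for the 1900s is Wednesday. For year 69: 69÷12 = 5 r 9, and 9÷4 = 2, so 5+9+2 = 16.
Wednesday + 16 ≡ Friday — that's 1969's doomsday.
In August the doomsday date is Aug 8.
Aug 21 is 13 days after Aug 8; 13 mod 7 = 6, so Friday + 6 = Thursday.
1203 mod 7 = 6, so 1203 days after a Thursday is Thursday + 6 = Wednesday.

Wednesday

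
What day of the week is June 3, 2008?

Tuesday

Doomsday rule: the anchor day for the 2000s is Tuesday. For year 08: 8÷12 = 0 r 8, and 8÷4 = 2, so 0+8+2 = 10.
Tuesday + 10 ≡ Friday — that's 2008's doomsday.
In June the doomsday date is Jun 6.
Jun 3 is 3 days before Jun 6; 3 mod 7 = 3, so Friday − 3 = Tuesday.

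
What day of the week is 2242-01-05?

Doomsday rule: the anchor day for the 2200s is Friday. For year 42: 42÷12 = 3 r 6, and 6÷4 = 1, so 3+6+1 = 10.
Friday + 10 ≡ Monday — that's 2242's doomsday.
In January the doomsday date is Jan 3 (2242 is not a leap year).
Jan 5 is 2 days after Jan 3; 2 mod 7 = 2, so Monday + 2 = Wednesday.

Wednesday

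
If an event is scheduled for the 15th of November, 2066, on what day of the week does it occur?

Doomsday rule: the anchor day for the 2000s is Tuesday. For year 66: 66÷12 = 5 r 6, and 6÷4 = 1, so 5+6+1 = 12.
Tuesday + 12 ≡ Sunday — that's 2066's doomsday.
In November the doomsday date is Nov 7.
Nov 15 is 8 days after Nov 7; 8 mod 7 = 1, so Sunday + 1 = Monday.

Monday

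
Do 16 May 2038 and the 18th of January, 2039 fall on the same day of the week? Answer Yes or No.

From May 16, 2038 to Jan 18, 2039 is 247 days.
247 mod 7 = 2, so they are different weekdays.
(May 16, 2038 is a Sunday; Jan 18, 2039 is a Tuesday.)

No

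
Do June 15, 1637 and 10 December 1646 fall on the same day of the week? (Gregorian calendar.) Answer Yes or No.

Yes

From Jun 15, 1637 to Dec 10, 1646 is 3465 days.
3465 mod 7 = 0, so they are the same weekday.
(Jun 15, 1637 is a Monday; Dec 10, 1646 is a Monday.)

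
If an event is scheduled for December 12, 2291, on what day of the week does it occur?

Doomsday rule: the anchor day for the 2200s is Friday. For year 91: 91÷12 = 7 r 7, and 7÷4 = 1, so 7+7+1 = 15.
Friday + 15 ≡ Saturday — that's 2291's doomsday.
In December the doomsday date is Dec 12.
Dec 12 is the doomsday itself: Saturday.

Saturday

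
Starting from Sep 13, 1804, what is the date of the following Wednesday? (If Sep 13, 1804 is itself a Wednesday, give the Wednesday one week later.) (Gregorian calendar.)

September 19, 1804

Sep 13, 1804 is a Thursday.
From Thursday to the next Wednesday is 6 days.
Sep 13, 1804 + 6 = Sep 19, 1804.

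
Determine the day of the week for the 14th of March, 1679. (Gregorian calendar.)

Doomsday rule: the anchor day for the 1600s is Tuesday. For year 79: 79÷12 = 6 r 7, and 7÷4 = 1, so 6+7+1 = 14.
Tuesday + 14 ≡ Tuesday — that's 1679's doomsday.
In March the doomsday date is Mar 14.
Mar 14 is the doomsday itself: Tuesday.

Tuesday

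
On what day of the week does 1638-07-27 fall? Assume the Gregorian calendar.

Tuesday

Doomsday rule: the anchor day for the 1600s is Tuesday. For year 38: 38÷12 = 3 r 2, and 2÷4 = 0, so 3+2+0 = 5.
Tuesday + 5 ≡ Sunday — that's 1638's doomsday.
In July the doomsday date is Jul 11.
Jul 27 is 16 days after Jul 11; 16 mod 7 = 2, so Sunday + 2 = Tuesday.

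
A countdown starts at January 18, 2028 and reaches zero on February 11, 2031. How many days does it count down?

Jan 18, 2028 → Jan 18, 2029: 366 days (Feb 29, 2028 is in that span).
Jan 18, 2029 → Jan 18, 2030: 365 days.
Jan 18, 2030 → Feb 18, 2030: 31 days (January has 31).
Feb 18, 2030 → Mar 18, 2030: 28 days (February has 28).
Mar 18, 2030 → Apr 18, 2030: 31 days (March has 31).
Apr 18, 2030 → May 18, 2030: 30 days (April has 30).
May 18, 2030 → Jun 18, 2030: 31 days (May has 31).
Jun 18, 2030 → Jul 18, 2030: 30 days (June has 30).
Jul 18, 2030 → Aug 18, 2030: 31 days (July has 31).
Aug 18, 2030 → Sep 18, 2030: 31 days (August has 31).
Sep 18, 2030 → Oct 18, 2030: 30 days (September has 30).
Oct 18, 2030 → Nov 18, 2030: 31 days (October has 31).
Nov 18, 2030 → Dec 18, 2030: 30 days (November has 30).
Dec 18, 2030 → Jan 18, 2031: 31 days (December has 31).
Jan 18, 2031 → Feb 11, 2031: 24 days.
Total: 1120 days.

1120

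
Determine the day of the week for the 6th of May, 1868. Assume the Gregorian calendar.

Doomsday rule: the anchor day for the 1800s is Friday. For year 68: 68÷12 = 5 r 8, and 8÷4 = 2, so 5+8+2 = 15.
Friday + 15 ≡ Saturday — that's 1868's doomsday.
In May the doomsday date is May 9.
May 6 is 3 days before May 9; 3 mod 7 = 3, so Saturday − 3 = Wednesday.

Wednesday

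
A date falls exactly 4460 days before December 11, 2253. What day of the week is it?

Saturday

First find the weekday of Dec 11, 2253. Doomsday rule: the anchor day for the 2200s is Friday. For year 53: 53÷12 = 4 r 5, and 5÷4 = 1, so 4+5+1 = 10.
Friday + 10 ≡ Monday — that's 2253's doomsday.
In December the doomsday date is Dec 12.
Dec 11 is 1 day before Dec 12; 1 mod 7 = 1, so Monday − 1 = Sunday.
4460 mod 7 = 1, so 4460 days before a Sunday is Sunday − 1 = Saturday.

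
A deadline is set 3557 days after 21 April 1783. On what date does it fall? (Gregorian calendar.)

January 15, 1793

+366 (one year; includes Feb 29, 1784) → Apr 21, 1784 (3191 left).
+365 (one year) → Apr 21, 1785 (2826 left).
+365 (one year) → Apr 21, 1786 (2461 left).
+365 (one year) → Apr 21, 1787 (2096 left).
+366 (one year; includes Feb 29, 1788) → Apr 21, 1788 (1730 left).
+365 (one year) → Apr 21, 1789 (1365 left).
+365 (one year) → Apr 21, 1790 (1000 left).
+365 (one year) → Apr 21, 1791 (635 left).
+366 (one year; includes Feb 29, 1792) → Apr 21, 1792 (269 left).
Apr has 30 days: +10 → May 1, 1792 (259 left).
May has 31 days: +31 → Jun 1, 1792 (228 left).
Jun has 30 days: +30 → Jul 1, 1792 (198 left).
Jul has 31 days: +31 → Aug 1, 1792 (167 left).
Aug has 31 days: +31 → Sep 1, 1792 (136 left).
Sep has 30 days: +30 → Oct 1, 1792 (106 left).
Oct has 31 days: +31 → Nov 1, 1792 (75 left).
Nov has 30 days: +30 → Dec 1, 1792 (45 left).
Dec has 31 days: +31 → Jan 1, 1793 (14 left).
+14 → Jan 15, 1793.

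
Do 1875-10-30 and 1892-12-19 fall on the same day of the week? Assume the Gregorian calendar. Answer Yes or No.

No

From Oct 30, 1875 to Dec 19, 1892 is 6260 days.
6260 mod 7 = 2, so they are different weekdays.
(Oct 30, 1875 is a Saturday; Dec 19, 1892 is a Monday.)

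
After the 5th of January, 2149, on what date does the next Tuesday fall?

January 7, 2149

Jan 5, 2149 is a Sunday.
From Sunday to the next Tuesday is 2 days.
Jan 5, 2149 + 2 = Jan 7, 2149.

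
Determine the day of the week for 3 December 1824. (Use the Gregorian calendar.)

Doomsday rule: the anchor day for the 1800s is Friday. For year 24: 24÷12 = 2 r 0, and 0÷4 = 0, so 2+0+0 = 2.
Friday + 2 ≡ Sunday — that's 1824's doomsday.
In December the doomsday date is Dec 12.
Dec 3 is 9 days before Dec 12; 9 mod 7 = 2, so Sunday − 2 = Friday.

Friday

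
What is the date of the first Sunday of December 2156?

December 1, 2156 is a Wednesday.
The first Sunday is therefore December 5 (4 days later).

December 5, 2156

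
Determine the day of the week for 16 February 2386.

Sunday

Doomsday rule: the anchor day for the 2300s is Wednesday. For year 86: 86÷12 = 7 r 2, and 2÷4 = 0, so 7+2+0 = 9.
Wednesday + 9 ≡ Friday — that's 2386's doomsday.
In February the doomsday date is Feb 28 (2386 is not a leap year).
Feb 16 is 12 days before Feb 28; 12 mod 7 = 5, so Friday − 5 = Sunday.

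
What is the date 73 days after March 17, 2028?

May 29, 2028

Mar has 31 days: +15 → Apr 1, 2028 (58 left).
Apr has 30 days: +30 → May 1, 2028 (28 left).
+28 → May 29, 2028.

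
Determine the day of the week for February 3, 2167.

Tuesday

Doomsday rule: the anchor day for the 2100s is Sunday. For year 67: 67÷12 = 5 r 7, and 7÷4 = 1, so 5+7+1 = 13.
Sunday + 13 ≡ Saturday — that's 2167's doomsday.
In February the doomsday date is Feb 28 (2167 is not a leap year).
Feb 3 is 25 days before Feb 28; 25 mod 7 = 4, so Saturday − 4 = Tuesday.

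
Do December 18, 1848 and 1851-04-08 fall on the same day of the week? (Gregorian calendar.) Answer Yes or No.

No

From Dec 18, 1848 to Apr 8, 1851 is 841 days.
841 mod 7 = 1, so they are different weekdays.
(Dec 18, 1848 is a Monday; Apr 8, 1851 is a Tuesday.)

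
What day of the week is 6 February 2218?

Friday

Doomsday rule: the anchor day for the 2200s is Friday. For year 18: 18÷12 = 1 r 6, and 6÷4 = 1, so 1+6+1 = 8.
Friday + 8 ≡ Saturday — that's 2218's doomsday.
In February the doomsday date is Feb 28 (2218 is not a leap year).
Feb 6 is 22 days before Feb 28; 22 mod 7 = 1, so Saturday − 1 = Friday.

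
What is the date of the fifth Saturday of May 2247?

May 1, 2247 is a Saturday.
The first Saturday is therefore May 1 (same day).
The fifth Saturday is 1 + 4×7 = May 29.

May 29, 2247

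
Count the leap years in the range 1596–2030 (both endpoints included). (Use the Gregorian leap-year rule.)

Multiples of 4 in [1596,2030]: 109.
Of those, multiples of 100: 5 (not leap unless ÷400).
Multiples of 400: 2.
Leap years = 109 − 5 + 2 = 106.

106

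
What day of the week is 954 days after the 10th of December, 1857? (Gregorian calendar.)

First find the weekday of Dec 10, 1857. Doomsday rule: the anchor day for the 1800s is Friday. For year 57: 57÷12 = 4 r 9, and 9÷4 = 2, so 4+9+2 = 15.
Friday + 15 ≡ Saturday — that's 1857's doomsday.
In December the doomsday date is Dec 12.
Dec 10 is 2 days before Dec 12; 2 mod 7 = 2, so Saturday − 2 = Thursday.
954 mod 7 = 2, so 954 days after a Thursday is Thursday + 2 = Saturday.

Saturday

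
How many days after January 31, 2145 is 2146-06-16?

Jan 31, 2145 → Jan 31, 2146: 365 days.
Jan 31, 2146 → Feb 28, 2146: 28 days (January has 31).
Feb 28, 2146 → Mar 28, 2146: 28 days (February has 28).
Mar 28, 2146 → Apr 28, 2146: 31 days (March has 31).
Apr 28, 2146 → May 28, 2146: 30 days (April has 30).
May 28, 2146 → Jun 16, 2146: 19 days.
Total: 501 days.

501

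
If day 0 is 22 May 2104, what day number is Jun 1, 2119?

5488

May 22, 2104 → May 22, 2105: 365 days.
May 22, 2105 → May 22, 2106: 365 days.
May 22, 2106 → May 22, 2107: 365 days.
May 22, 2107 → May 22, 2108: 366 days (Feb 29, 2108 is in that span).
May 22, 2108 → May 22, 2109: 365 days.
May 22, 2109 → May 22, 2110: 365 days.
May 22, 2110 → May 22, 2111: 365 days.
May 22, 2111 → May 22, 2112: 366 days (Feb 29, 2112 is in that span).
May 22, 2112 → May 22, 2113: 365 days.
May 22, 2113 → May 22, 2114: 365 days.
May 22, 2114 → May 22, 2115: 365 days.
May 22, 2115 → May 22, 2116: 366 days (Feb 29, 2116 is in that span).
May 22, 2116 → May 22, 2117: 365 days.
May 22, 2117 → May 22, 2118: 365 days.
May 22, 2118 → Jun 22, 2118: 31 days (May has 31).
Jun 22, 2118 → Jul 22, 2118: 30 days (June has 30).
Jul 22, 2118 → Aug 22, 2118: 31 days (July has 31).
Aug 22, 2118 → Sep 22, 2118: 31 days (August has 31).
Sep 22, 2118 → Oct 22, 2118: 30 days (September has 30).
Oct 22, 2118 → Nov 22, 2118: 31 days (October has 31).
Nov 22, 2118 → Dec 22, 2118: 30 days (November has 30).
Dec 22, 2118 → Jan 22, 2119: 31 days (December has 31).
Jan 22, 2119 → Feb 22, 2119: 31 days (January has 31).
Feb 22, 2119 → Mar 22, 2119: 28 days (February has 28).
Mar 22, 2119 → Apr 22, 2119: 31 days (March has 31).
Apr 22, 2119 → May 22, 2119: 30 days (April has 30).
May 22, 2119 → Jun 1, 2119: 10 days.
Total: 5488 days.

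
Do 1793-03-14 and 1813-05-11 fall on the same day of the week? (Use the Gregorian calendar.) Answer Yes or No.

No

From Mar 14, 1793 to May 11, 1813 is 7362 days.
7362 mod 7 = 5, so they are different weekdays.
(Mar 14, 1793 is a Thursday; May 11, 1813 is a Tuesday.)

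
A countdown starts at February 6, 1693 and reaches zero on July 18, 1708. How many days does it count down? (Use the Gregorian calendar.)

5640

Feb 6, 1693 → Feb 6, 1694: 365 days.
Feb 6, 1694 → Feb 6, 1695: 365 days.
Feb 6, 1695 → Feb 6, 1696: 365 days.
Feb 6, 1696 → Feb 6, 1697: 366 days (Feb 29, 1696 is in that span).
Feb 6, 1697 → Feb 6, 1698: 365 days.
Feb 6, 1698 → Feb 6, 1699: 365 days.
Feb 6, 1699 → Feb 6, 1700: 365 days.
Feb 6, 1700 → Feb 6, 1701: 365 days.
Feb 6, 1701 → Feb 6, 1702: 365 days.
Feb 6, 1702 → Feb 6, 1703: 365 days.
Feb 6, 1703 → Feb 6, 1704: 365 days.
Feb 6, 1704 → Feb 6, 1705: 366 days (Feb 29, 1704 is in that span).
Feb 6, 1705 → Feb 6, 1706: 365 days.
Feb 6, 1706 → Feb 6, 1707: 365 days.
Feb 6, 1707 → Feb 6, 1708: 365 days.
Feb 6, 1708 → Mar 6, 1708: 29 days (February has 29).
Mar 6, 1708 → Apr 6, 1708: 31 days (March has 31).
Apr 6, 1708 → May 6, 1708: 30 days (April has 30).
May 6, 1708 → Jun 6, 1708: 31 days (May has 31).
Jun 6, 1708 → Jul 6, 1708: 30 days (June has 30).
Jul 6, 1708 → Jul 18, 1708: 12 days.
Total: 5640 days.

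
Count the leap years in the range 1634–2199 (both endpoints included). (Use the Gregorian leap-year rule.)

137

Multiples of 4 in [1634,2199]: 141.
Of those, multiples of 100: 5 (not leap unless ÷400).
Multiples of 400: 1.
Leap years = 141 − 5 + 1 = 137.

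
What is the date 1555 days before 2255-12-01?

August 29, 2251

−365 (one year) → Dec 1, 2254 (1190 left).
−365 (one year) → Dec 1, 2253 (825 left).
−365 (one year) → Dec 1, 2252 (460 left).
−366 (one year; includes Feb 29, 2252) → Dec 1, 2251 (94 left).
−1 → Nov 30, 2251 (end of Nov, 30 days; 93 left).
−30 → Oct 31, 2251 (end of Oct, 31 days; 63 left).
−31 → Sep 30, 2251 (end of Sep, 30 days; 32 left).
−30 → Aug 31, 2251 (end of Aug, 31 days; 2 left).
−2 → Aug 29, 2251.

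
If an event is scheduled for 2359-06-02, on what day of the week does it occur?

Doomsday rule: the anchor day for the 2300s is Wednesday. For year 59: 59÷12 = 4 r 11, and 11÷4 = 2, so 4+11+2 = 17.
Wednesday + 17 ≡ Saturday — that's 2359's doomsday.
In June the doomsday date is Jun 6.
Jun 2 is 4 days before Jun 6; 4 mod 7 = 4, so Saturday − 4 = Tuesday.

Tuesday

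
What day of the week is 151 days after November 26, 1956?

Friday

First find the weekday of Nov 26, 1956. Doomsday rule: the anchor day for the 1900s is Wednesday. For year 56: 56÷12 = 4 r 8, and 8÷4 = 2, so 4+8+2 = 14.
Wednesday + 14 ≡ Wednesday — that's 1956's doomsday.
In November the doomsday date is Nov 7.
Nov 26 is 19 days after Nov 7; 19 mod 7 = 5, so Wednesday + 5 = Monday.
151 mod 7 = 4, so 151 days after a Monday is Monday + 4 = Friday.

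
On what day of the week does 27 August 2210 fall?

Monday

January 1, 2210 is a Monday.
Jan 1, 2210 → Feb 1, 2210: 31 days (January has 31).
Feb 1, 2210 → Mar 1, 2210: 28 days (February has 28).
Mar 1, 2210 → Apr 1, 2210: 31 days (March has 31).
Apr 1, 2210 → May 1, 2210: 30 days (April has 30).
May 1, 2210 → Jun 1, 2210: 31 days (May has 31).
Jun 1, 2210 → Jul 1, 2210: 30 days (June has 30).
Jul 1, 2210 → Aug 1, 2210: 31 days (July has 31).
Aug 1, 2210 → Aug 27, 2210: 26 days.
Total: 238 days.
238 mod 7 = 0, so Monday + 0 = Monday.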